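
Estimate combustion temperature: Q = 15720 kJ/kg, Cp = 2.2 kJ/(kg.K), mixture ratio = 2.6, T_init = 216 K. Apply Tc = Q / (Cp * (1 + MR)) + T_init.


Tc = 15720 / (2.2 * (1 + 2.6)) + 216 = 2201 K

2201 K


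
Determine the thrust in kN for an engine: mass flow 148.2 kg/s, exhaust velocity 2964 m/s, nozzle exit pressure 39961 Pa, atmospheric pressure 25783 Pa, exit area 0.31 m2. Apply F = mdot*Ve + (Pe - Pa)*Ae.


F = 148.2 * 2964 + (39961 - 25783) * 0.31 = 443660.0 N = 443.7 kN

443.7 kN


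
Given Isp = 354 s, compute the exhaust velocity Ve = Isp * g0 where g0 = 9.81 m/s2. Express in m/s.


Ve = Isp * g0 = 354 * 9.81 = 3472.7 m/s

3472.7 m/s


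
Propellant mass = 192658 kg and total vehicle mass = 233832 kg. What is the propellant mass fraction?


PMF = 192658 / 233832 = 0.824

0.824


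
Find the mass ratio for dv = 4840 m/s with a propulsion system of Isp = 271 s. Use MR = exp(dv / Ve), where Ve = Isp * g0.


Ve = 271 * 9.81 = 2658.51 m/s
MR = exp(4840 / 2658.51) = 6.175

6.175


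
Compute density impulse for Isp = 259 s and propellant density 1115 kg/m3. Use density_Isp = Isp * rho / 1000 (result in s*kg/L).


rho*Isp = 259 * 1115 / 1000 = 289 s*kg/L

289 s*kg/L


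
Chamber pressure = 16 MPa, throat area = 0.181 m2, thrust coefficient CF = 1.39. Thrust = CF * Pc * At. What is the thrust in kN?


F = 1.39 * 16e6 * 0.181 = 4.0254e+06 N = 4025.4 kN

4025.4 kN


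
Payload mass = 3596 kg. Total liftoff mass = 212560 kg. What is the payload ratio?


PR = 3596 / 212560 = 0.0169

0.0169


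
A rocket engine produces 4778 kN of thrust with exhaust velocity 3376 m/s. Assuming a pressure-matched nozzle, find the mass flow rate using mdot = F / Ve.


mdot = F / Ve = 4778000 / 3376 = 1415.3 kg/s

1415.3 kg/s


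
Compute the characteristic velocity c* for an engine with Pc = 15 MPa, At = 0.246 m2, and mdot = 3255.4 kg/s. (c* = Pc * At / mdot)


c* = 15e6 * 0.246 / 3255.4 = 1134 m/s

1134 m/s


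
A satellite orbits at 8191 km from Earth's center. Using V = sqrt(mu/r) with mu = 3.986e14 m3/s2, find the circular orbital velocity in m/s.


V = sqrt(3.986e14 / 8191000) = 6976 m/s

6976 m/s


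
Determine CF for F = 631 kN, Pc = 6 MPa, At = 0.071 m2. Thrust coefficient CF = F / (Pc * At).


CF = 631000 / (6e6 * 0.071) = 1.48

1.48


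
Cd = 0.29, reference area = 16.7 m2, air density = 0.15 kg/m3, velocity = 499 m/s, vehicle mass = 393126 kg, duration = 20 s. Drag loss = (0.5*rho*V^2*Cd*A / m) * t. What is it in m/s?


D = 0.5 * 0.15 * 499^2 * 0.29 * 16.7 = 90443.39 N
a = 90443.39 / 393126 = 0.2301 m/s2
dV = 0.2301 * 20 = 4.6 m/s

4.6 m/s


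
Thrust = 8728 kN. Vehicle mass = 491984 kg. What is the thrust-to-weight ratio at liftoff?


TWR = 8728000 / (491984 * 9.81) = 1.81

1.81


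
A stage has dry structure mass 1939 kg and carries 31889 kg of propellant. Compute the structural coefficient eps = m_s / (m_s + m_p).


eps = 1939 / (1939 + 31889) = 0.0573

0.0573


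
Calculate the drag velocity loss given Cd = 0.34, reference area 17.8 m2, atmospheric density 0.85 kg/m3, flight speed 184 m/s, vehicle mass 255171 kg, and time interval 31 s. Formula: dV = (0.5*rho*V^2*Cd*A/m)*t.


D = 0.5 * 0.85 * 184^2 * 0.34 * 17.8 = 87081.02 N
a = 87081.02 / 255171 = 0.3413 m/s2
dV = 0.3413 * 31 = 10.6 m/s

10.6 m/s


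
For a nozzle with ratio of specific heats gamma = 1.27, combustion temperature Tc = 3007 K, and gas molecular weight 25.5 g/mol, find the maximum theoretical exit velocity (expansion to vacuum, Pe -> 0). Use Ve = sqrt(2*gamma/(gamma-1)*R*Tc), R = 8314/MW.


R = 8314 / 25.5 = 326.04 J/(kg.K)
Ve = sqrt(2 * 1.27 / (1.27 - 1) * 326.04 * 3007) = 3037 m/s

3037 m/s


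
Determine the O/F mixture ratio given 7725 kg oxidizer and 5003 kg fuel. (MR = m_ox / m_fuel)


MR = 7725 / 5003 = 1.54

1.54


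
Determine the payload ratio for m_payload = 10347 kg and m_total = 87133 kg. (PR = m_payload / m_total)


PR = 10347 / 87133 = 0.1187

0.1187


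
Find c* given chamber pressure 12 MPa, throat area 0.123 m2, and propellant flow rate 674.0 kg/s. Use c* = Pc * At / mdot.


c* = 12e6 * 0.123 / 674.0 = 2190 m/s

2190 m/s


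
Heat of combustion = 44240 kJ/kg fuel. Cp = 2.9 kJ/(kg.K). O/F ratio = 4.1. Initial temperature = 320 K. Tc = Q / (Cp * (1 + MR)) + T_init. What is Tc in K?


Tc = 44240 / (2.9 * (1 + 4.1)) + 320 = 3311 K

3311 K


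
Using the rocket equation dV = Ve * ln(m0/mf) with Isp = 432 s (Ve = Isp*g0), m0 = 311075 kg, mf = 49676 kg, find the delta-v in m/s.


Ve = 432 * 9.81 = 4237.92 m/s
dV = 4237.92 * ln(311075/49676) = 7775 m/s

7775 m/s


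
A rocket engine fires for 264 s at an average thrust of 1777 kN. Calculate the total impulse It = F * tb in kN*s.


It = 1777 * 264 = 469128 kN*s

469128 kN*s


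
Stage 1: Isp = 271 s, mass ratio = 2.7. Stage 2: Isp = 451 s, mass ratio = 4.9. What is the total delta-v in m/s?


dV1 = 271 * 9.81 * ln(2.7) = 2640.6 m/s
dV2 = 451 * 9.81 * ln(4.9) = 7031.3 m/s
Total dV = 2640.6 + 7031.3 = 9671.9 m/s ~ 9672 m/s

9672 m/s


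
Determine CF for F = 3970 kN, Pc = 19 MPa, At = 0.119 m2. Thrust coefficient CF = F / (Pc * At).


CF = 3970000 / (19e6 * 0.119) = 1.76

1.76


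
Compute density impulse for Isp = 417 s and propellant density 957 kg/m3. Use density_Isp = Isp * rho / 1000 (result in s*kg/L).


rho*Isp = 417 * 957 / 1000 = 399 s*kg/L

399 s*kg/L


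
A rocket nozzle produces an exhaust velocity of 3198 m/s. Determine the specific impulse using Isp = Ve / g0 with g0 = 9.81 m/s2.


Isp = Ve / g0 = 3198 / 9.81 = 326.0 s

326.0 s


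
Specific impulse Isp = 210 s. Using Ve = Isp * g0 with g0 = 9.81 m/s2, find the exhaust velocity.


Ve = Isp * g0 = 210 * 9.81 = 2060.1 m/s

2060.1 m/s


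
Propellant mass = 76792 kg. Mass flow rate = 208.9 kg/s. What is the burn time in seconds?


tb = 76792 / 208.9 = 367.6 s

367.6 s


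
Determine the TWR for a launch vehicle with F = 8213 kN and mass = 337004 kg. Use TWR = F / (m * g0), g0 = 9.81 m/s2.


TWR = 8213000 / (337004 * 9.81) = 2.48

2.48


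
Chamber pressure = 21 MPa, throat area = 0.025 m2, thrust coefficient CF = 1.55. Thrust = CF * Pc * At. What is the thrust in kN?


F = 1.55 * 21e6 * 0.025 = 813750.0 N = 813.8 kN

813.8 kN


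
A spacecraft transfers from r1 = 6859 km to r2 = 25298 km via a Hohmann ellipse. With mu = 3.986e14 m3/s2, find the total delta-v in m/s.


V1 = sqrt(mu/r1) = 7623.22 m/s
dV1 = V1*(sqrt(2*r2/(r1+r2)) - 1) = 1939.0 m/s
V2 = sqrt(mu/r2) = 3969.41 m/s
dV2 = V2*(1 - sqrt(2*r1/(r1+r2))) = 1376.82 m/s
Total dV = 3316 m/s

3316 m/s


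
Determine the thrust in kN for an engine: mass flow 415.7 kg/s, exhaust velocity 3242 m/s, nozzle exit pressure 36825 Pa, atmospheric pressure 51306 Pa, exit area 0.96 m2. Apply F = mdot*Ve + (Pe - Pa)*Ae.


F = 415.7 * 3242 + (36825 - 51306) * 0.96 = 1.3338e+06 N = 1333.8 kN

1333.8 kN


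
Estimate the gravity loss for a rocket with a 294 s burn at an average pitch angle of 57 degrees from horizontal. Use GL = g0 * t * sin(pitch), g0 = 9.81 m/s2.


GL = 9.81 * 294 * sin(57 deg) = 2419 m/s

2419 m/s


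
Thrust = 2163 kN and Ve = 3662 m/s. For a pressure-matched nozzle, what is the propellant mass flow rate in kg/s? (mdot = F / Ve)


mdot = F / Ve = 2163000 / 3662 = 590.7 kg/s

590.7 kg/s


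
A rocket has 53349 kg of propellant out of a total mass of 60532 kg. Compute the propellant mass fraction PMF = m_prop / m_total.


PMF = 53349 / 60532 = 0.881

0.881


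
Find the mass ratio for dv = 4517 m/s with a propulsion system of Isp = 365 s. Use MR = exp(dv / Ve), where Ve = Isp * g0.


Ve = 365 * 9.81 = 3580.65 m/s
MR = exp(4517 / 3580.65) = 3.531

3.531


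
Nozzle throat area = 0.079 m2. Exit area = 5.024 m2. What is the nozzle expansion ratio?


AR = 5.024 / 0.079 = 63.6

63.6


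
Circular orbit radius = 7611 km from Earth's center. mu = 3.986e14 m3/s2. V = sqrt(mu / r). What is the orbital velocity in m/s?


V = sqrt(3.986e14 / 7611000) = 7237 m/s

7237 m/s


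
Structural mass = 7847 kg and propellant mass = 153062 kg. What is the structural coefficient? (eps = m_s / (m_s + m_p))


eps = 7847 / (7847 + 153062) = 0.0488

0.0488


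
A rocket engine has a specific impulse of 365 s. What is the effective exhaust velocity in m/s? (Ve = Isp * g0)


Ve = Isp * g0 = 365 * 9.81 = 3580.7 m/s

3580.7 m/s


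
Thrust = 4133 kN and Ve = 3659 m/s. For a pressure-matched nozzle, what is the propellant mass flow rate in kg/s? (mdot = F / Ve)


mdot = F / Ve = 4133000 / 3659 = 1129.5 kg/s

1129.5 kg/s


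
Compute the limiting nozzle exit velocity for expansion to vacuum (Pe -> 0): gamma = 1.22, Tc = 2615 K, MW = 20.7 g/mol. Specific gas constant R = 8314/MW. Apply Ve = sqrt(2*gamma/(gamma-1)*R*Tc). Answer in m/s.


R = 8314 / 20.7 = 401.64 J/(kg.K)
Ve = sqrt(2 * 1.22 / (1.22 - 1) * 401.64 * 2615) = 3413 m/s

3413 m/s


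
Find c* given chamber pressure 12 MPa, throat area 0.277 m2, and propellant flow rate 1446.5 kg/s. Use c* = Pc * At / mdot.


c* = 12e6 * 0.277 / 1446.5 = 2298 m/s

2298 m/s


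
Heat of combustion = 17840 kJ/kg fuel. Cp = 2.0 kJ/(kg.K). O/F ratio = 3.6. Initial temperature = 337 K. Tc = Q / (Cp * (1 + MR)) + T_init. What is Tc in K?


Tc = 17840 / (2.0 * (1 + 3.6)) + 337 = 2276 K

2276 K


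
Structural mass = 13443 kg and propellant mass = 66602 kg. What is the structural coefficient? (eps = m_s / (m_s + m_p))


eps = 13443 / (13443 + 66602) = 0.1679

0.1679


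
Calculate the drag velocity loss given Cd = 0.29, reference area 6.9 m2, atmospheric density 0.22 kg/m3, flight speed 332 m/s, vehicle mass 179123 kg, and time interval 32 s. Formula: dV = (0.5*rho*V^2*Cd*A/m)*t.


D = 0.5 * 0.22 * 332^2 * 0.29 * 6.9 = 24261.4 N
a = 24261.4 / 179123 = 0.1354 m/s2
dV = 0.1354 * 32 = 4.3 m/s

4.3 m/s


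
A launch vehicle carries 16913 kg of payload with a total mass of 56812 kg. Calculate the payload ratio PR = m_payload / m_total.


PR = 16913 / 56812 = 0.2977

0.2977


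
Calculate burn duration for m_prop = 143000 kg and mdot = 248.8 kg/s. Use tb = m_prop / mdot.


tb = 143000 / 248.8 = 574.8 s

574.8 s


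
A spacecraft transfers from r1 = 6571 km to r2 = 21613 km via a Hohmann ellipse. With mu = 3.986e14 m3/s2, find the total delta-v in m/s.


V1 = sqrt(mu/r1) = 7788.48 m/s
dV1 = V1*(sqrt(2*r2/(r1+r2)) - 1) = 1857.0 m/s
V2 = sqrt(mu/r2) = 4294.49 m/s
dV2 = V2*(1 - sqrt(2*r1/(r1+r2))) = 1361.97 m/s
Total dV = 3219 m/s

3219 m/s


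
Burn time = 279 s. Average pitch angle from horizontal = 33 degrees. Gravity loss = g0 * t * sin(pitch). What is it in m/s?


GL = 9.81 * 279 * sin(33 deg) = 1491 m/s

1491 m/s


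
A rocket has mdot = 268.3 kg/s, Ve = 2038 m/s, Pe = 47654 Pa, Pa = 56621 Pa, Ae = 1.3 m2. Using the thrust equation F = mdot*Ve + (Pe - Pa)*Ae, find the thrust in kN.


F = 268.3 * 2038 + (47654 - 56621) * 1.3 = 535138.0 N = 535.1 kN

535.1 kN


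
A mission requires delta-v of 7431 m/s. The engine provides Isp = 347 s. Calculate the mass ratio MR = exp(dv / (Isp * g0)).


Ve = 347 * 9.81 = 3404.07 m/s
MR = exp(7431 / 3404.07) = 8.873

8.873


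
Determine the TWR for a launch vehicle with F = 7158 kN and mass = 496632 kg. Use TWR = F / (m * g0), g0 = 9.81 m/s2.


TWR = 7158000 / (496632 * 9.81) = 1.47

1.47


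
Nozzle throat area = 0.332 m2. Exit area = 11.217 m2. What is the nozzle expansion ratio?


AR = 11.217 / 0.332 = 33.8

33.8


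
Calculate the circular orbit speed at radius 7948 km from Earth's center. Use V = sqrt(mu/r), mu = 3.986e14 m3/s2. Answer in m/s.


V = sqrt(3.986e14 / 7948000) = 7082 m/s

7082 m/s


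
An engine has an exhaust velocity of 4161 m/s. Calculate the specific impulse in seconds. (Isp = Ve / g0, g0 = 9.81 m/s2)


Isp = Ve / g0 = 4161 / 9.81 = 424.2 s

424.2 s


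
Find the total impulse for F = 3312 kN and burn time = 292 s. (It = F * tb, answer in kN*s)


It = 3312 * 292 = 967104 kN*s

967104 kN*s


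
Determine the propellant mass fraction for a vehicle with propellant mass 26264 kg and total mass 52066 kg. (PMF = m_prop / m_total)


PMF = 26264 / 52066 = 0.504

0.504


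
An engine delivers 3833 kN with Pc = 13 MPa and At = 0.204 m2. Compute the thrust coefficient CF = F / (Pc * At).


CF = 3833000 / (13e6 * 0.204) = 1.45

1.45


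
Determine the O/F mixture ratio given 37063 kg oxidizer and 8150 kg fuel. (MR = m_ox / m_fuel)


MR = 37063 / 8150 = 4.55

4.55


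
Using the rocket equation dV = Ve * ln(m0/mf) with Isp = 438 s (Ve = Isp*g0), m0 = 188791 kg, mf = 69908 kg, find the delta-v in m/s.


Ve = 438 * 9.81 = 4296.78 m/s
dV = 4296.78 * ln(188791/69908) = 4269 m/s

4269 m/s


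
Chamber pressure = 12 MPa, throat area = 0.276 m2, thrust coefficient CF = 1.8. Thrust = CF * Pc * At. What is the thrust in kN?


F = 1.8 * 12e6 * 0.276 = 5.9616e+06 N = 5961.6 kN

5961.6 kN


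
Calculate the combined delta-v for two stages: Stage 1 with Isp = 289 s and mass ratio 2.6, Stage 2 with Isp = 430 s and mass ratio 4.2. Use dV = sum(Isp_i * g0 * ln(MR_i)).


dV1 = 289 * 9.81 * ln(2.6) = 2709.0 m/s
dV2 = 430 * 9.81 * ln(4.2) = 6053.6 m/s
Total dV = 2709.0 + 6053.6 = 8762.6 m/s ~ 8763 m/s

8763 m/s


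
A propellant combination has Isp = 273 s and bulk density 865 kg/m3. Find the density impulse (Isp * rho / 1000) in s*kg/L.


rho*Isp = 273 * 865 / 1000 = 236 s*kg/L

236 s*kg/L


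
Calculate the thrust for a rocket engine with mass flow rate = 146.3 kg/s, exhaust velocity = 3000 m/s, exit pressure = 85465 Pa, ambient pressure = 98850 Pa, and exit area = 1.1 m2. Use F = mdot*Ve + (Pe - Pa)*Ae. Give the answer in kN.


F = 146.3 * 3000 + (85465 - 98850) * 1.1 = 424177.0 N = 424.2 kN

424.2 kN


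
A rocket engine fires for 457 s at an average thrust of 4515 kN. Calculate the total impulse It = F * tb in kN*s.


It = 4515 * 457 = 2063355 kN*s

2063355 kN*s


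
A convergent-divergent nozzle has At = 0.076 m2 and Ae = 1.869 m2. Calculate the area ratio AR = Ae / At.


AR = 1.869 / 0.076 = 24.6

24.6


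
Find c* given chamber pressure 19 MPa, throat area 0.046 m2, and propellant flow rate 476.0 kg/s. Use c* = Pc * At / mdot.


c* = 19e6 * 0.046 / 476.0 = 1836 m/s

1836 m/s


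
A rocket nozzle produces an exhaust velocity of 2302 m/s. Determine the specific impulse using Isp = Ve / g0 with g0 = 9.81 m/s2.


Isp = Ve / g0 = 2302 / 9.81 = 234.7 s

234.7 s


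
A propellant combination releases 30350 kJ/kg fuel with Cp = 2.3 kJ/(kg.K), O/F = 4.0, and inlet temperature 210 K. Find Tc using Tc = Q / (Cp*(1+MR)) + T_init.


Tc = 30350 / (2.3 * (1 + 4.0)) + 210 = 2849 K

2849 K


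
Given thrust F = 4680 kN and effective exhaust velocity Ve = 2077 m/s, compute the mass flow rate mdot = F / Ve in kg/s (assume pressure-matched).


mdot = F / Ve = 4680000 / 2077 = 2253.2 kg/s

2253.2 kg/s


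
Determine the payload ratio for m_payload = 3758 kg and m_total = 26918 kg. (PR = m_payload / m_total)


PR = 3758 / 26918 = 0.1396

0.1396


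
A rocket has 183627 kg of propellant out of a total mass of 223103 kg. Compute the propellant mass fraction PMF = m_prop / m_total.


PMF = 183627 / 223103 = 0.823

0.823


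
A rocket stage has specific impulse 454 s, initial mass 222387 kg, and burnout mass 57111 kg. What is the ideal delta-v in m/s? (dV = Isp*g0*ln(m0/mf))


Ve = 454 * 9.81 = 4453.74 m/s
dV = 4453.74 * ln(222387/57111) = 6055 m/s

6055 m/s


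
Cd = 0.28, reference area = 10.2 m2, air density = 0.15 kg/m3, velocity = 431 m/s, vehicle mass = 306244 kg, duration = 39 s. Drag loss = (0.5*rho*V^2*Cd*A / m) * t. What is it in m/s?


D = 0.5 * 0.15 * 431^2 * 0.28 * 10.2 = 39790.01 N
a = 39790.01 / 306244 = 0.1299 m/s2
dV = 0.1299 * 39 = 5.1 m/s

5.1 m/s


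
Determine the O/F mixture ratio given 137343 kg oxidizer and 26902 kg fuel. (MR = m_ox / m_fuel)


MR = 137343 / 26902 = 5.11

5.11


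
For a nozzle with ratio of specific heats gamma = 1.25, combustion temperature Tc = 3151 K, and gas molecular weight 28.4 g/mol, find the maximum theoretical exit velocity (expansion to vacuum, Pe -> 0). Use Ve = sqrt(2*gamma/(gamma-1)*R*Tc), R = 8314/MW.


R = 8314 / 28.4 = 292.75 J/(kg.K)
Ve = sqrt(2 * 1.25 / (1.25 - 1) * 292.75 * 3151) = 3037 m/s

3037 m/s


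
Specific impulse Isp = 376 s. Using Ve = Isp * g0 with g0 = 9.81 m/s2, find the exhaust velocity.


Ve = Isp * g0 = 376 * 9.81 = 3688.6 m/s

3688.6 m/s


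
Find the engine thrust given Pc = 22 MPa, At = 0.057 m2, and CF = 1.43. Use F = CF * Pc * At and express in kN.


F = 1.43 * 22e6 * 0.057 = 1.7932e+06 N = 1793.2 kN

1793.2 kN


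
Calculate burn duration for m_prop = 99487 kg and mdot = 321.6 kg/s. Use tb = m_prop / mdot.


tb = 99487 / 321.6 = 309.4 s

309.4 s


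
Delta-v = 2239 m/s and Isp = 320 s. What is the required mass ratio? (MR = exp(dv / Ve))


Ve = 320 * 9.81 = 3139.2 m/s
MR = exp(2239 / 3139.2) = 2.041

2.041


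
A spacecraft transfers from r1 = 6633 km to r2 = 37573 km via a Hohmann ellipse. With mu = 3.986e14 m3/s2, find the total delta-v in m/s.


V1 = sqrt(mu/r1) = 7752.0 m/s
dV1 = V1*(sqrt(2*r2/(r1+r2)) - 1) = 2355.09 m/s
V2 = sqrt(mu/r2) = 3257.1 m/s
dV2 = V2*(1 - sqrt(2*r1/(r1+r2))) = 1472.83 m/s
Total dV = 3828 m/s

3828 m/s


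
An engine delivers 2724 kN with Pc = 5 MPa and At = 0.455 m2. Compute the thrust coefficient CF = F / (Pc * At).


CF = 2724000 / (5e6 * 0.455) = 1.2

1.2


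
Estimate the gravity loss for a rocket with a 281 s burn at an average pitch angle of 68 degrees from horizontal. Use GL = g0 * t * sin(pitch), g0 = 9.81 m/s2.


GL = 9.81 * 281 * sin(68 deg) = 2556 m/s

2556 m/s


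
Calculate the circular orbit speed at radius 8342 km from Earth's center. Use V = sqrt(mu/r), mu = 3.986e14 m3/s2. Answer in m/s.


V = sqrt(3.986e14 / 8342000) = 6912 m/s

6912 m/s


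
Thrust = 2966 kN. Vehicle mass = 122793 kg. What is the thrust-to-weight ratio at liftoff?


TWR = 2966000 / (122793 * 9.81) = 2.46

2.46


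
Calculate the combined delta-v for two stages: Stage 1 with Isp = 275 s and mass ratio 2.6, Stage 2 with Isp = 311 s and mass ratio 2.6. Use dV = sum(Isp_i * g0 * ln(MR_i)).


dV1 = 275 * 9.81 * ln(2.6) = 2577.7 m/s
dV2 = 311 * 9.81 * ln(2.6) = 2915.2 m/s
Total dV = 2577.7 + 2915.2 = 5492.9 m/s ~ 5493 m/s

5493 m/s


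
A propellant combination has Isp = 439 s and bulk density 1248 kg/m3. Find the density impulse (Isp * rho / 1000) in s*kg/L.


rho*Isp = 439 * 1248 / 1000 = 548 s*kg/L

548 s*kg/L


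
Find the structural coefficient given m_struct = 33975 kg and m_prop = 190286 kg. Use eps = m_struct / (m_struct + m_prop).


eps = 33975 / (33975 + 190286) = 0.1515

0.1515


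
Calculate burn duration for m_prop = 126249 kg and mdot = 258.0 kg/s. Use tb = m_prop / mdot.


tb = 126249 / 258.0 = 489.3 s

489.3 s


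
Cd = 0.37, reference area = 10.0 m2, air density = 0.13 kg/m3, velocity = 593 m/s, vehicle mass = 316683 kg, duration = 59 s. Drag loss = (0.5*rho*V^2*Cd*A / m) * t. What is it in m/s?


D = 0.5 * 0.13 * 593^2 * 0.37 * 10.0 = 84571.58 N
a = 84571.58 / 316683 = 0.2671 m/s2
dV = 0.2671 * 59 = 15.8 m/s

15.8 m/s


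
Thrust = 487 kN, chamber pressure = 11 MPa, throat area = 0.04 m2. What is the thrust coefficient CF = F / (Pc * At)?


CF = 487000 / (11e6 * 0.04) = 1.11

1.11


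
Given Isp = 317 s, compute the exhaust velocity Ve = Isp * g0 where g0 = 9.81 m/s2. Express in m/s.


Ve = Isp * g0 = 317 * 9.81 = 3109.8 m/s

3109.8 m/s


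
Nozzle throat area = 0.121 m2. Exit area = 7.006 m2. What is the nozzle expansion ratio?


AR = 7.006 / 0.121 = 57.9

57.9


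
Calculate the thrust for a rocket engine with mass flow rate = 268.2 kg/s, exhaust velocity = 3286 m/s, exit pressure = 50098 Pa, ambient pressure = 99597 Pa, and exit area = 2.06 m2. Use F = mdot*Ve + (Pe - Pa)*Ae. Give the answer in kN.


F = 268.2 * 3286 + (50098 - 99597) * 2.06 = 779337.0 N = 779.3 kN

779.3 kN


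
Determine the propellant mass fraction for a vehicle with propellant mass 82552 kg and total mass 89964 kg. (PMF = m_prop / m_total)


PMF = 82552 / 89964 = 0.918

0.918


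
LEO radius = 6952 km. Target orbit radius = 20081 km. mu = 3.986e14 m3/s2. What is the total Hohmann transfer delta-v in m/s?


V1 = sqrt(mu/r1) = 7572.06 m/s
dV1 = V1*(sqrt(2*r2/(r1+r2)) - 1) = 1657.36 m/s
V2 = sqrt(mu/r2) = 4455.29 m/s
dV2 = V2*(1 - sqrt(2*r1/(r1+r2))) = 1260.08 m/s
Total dV = 2917 m/s

2917 m/s


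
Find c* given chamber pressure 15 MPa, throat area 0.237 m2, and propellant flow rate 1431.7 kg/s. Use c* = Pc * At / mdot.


c* = 15e6 * 0.237 / 1431.7 = 2483 m/s

2483 m/s


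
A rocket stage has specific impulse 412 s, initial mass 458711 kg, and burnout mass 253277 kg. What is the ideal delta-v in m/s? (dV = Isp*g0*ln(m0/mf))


Ve = 412 * 9.81 = 4041.72 m/s
dV = 4041.72 * ln(458711/253277) = 2401 m/s

2401 m/s


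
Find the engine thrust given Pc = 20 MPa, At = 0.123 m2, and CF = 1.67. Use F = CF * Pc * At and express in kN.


F = 1.67 * 20e6 * 0.123 = 4.1082e+06 N = 4108.2 kN

4108.2 kN


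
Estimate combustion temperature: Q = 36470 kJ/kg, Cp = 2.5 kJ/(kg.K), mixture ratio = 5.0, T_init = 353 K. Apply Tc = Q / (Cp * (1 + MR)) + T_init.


Tc = 36470 / (2.5 * (1 + 5.0)) + 353 = 2784 K

2784 K


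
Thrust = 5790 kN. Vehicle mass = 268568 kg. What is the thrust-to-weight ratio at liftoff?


TWR = 5790000 / (268568 * 9.81) = 2.2

2.2


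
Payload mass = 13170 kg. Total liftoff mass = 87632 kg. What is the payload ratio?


PR = 13170 / 87632 = 0.1503

0.1503


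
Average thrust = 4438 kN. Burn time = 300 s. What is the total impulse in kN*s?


It = 4438 * 300 = 1331400 kN*s

1331400 kN*s


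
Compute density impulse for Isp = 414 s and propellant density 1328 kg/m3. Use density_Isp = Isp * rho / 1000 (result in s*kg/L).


rho*Isp = 414 * 1328 / 1000 = 550 s*kg/L

550 s*kg/L


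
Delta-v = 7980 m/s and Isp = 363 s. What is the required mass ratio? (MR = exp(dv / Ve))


Ve = 363 * 9.81 = 3561.03 m/s
MR = exp(7980 / 3561.03) = 9.402

9.402


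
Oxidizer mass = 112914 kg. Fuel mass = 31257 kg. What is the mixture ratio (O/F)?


MR = 112914 / 31257 = 3.61

3.61


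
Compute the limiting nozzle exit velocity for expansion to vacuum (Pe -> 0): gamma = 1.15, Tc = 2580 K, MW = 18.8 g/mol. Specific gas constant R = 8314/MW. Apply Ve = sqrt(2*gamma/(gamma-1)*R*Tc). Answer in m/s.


R = 8314 / 18.8 = 442.23 J/(kg.K)
Ve = sqrt(2 * 1.15 / (1.15 - 1) * 442.23 * 2580) = 4183 m/s

4183 m/s


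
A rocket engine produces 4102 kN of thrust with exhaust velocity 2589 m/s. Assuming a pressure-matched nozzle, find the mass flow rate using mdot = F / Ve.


mdot = F / Ve = 4102000 / 2589 = 1584.4 kg/s

1584.4 kg/s


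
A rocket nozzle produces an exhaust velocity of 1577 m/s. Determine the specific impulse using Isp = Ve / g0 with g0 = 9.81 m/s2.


Isp = Ve / g0 = 1577 / 9.81 = 160.8 s

160.8 s


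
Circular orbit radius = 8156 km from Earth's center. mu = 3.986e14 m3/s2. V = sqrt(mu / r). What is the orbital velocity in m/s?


V = sqrt(3.986e14 / 8156000) = 6991 m/s

6991 m/s


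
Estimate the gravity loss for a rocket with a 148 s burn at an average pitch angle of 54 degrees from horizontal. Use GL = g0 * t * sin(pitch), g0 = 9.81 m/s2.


GL = 9.81 * 148 * sin(54 deg) = 1175 m/s

1175 m/s


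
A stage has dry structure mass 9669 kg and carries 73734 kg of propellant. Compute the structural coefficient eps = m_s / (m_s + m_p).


eps = 9669 / (9669 + 73734) = 0.1159

0.1159


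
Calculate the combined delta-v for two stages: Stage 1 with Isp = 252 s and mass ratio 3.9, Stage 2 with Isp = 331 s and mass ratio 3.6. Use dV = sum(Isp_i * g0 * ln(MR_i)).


dV1 = 252 * 9.81 * ln(3.9) = 3364.5 m/s
dV2 = 331 * 9.81 * ln(3.6) = 4159.3 m/s
Total dV = 3364.5 + 4159.3 = 7523.8 m/s ~ 7524 m/s

7524 m/s


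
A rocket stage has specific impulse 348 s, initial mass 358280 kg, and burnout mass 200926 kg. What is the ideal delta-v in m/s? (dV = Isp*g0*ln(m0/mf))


Ve = 348 * 9.81 = 3413.88 m/s
dV = 3413.88 * ln(358280/200926) = 1975 m/s

1975 m/s


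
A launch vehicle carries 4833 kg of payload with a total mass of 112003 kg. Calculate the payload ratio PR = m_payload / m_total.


PR = 4833 / 112003 = 0.0432

0.0432


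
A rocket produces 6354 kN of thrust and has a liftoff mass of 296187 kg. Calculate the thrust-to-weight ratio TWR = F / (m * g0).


TWR = 6354000 / (296187 * 9.81) = 2.19

2.19


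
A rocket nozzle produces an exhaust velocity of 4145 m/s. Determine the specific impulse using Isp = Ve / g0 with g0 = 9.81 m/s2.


Isp = Ve / g0 = 4145 / 9.81 = 422.5 s

422.5 s


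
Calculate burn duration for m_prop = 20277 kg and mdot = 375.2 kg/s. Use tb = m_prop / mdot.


tb = 20277 / 375.2 = 54.0 s

54.0 s


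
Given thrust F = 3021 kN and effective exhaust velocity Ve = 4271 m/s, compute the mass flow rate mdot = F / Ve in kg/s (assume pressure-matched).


mdot = F / Ve = 3021000 / 4271 = 707.3 kg/s

707.3 kg/s


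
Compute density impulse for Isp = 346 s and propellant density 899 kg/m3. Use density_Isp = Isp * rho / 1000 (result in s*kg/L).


rho*Isp = 346 * 899 / 1000 = 311 s*kg/L

311 s*kg/L


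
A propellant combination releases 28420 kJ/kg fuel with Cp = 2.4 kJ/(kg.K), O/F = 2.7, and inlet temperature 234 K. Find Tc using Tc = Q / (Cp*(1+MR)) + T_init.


Tc = 28420 / (2.4 * (1 + 2.7)) + 234 = 3434 K

3434 K


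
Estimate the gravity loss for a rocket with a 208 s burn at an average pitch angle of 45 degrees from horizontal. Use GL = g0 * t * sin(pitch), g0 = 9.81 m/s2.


GL = 9.81 * 208 * sin(45 deg) = 1443 m/s

1443 m/s


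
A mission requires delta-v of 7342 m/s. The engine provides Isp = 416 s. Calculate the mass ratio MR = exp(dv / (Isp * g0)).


Ve = 416 * 9.81 = 4080.96 m/s
MR = exp(7342 / 4080.96) = 6.044

6.044


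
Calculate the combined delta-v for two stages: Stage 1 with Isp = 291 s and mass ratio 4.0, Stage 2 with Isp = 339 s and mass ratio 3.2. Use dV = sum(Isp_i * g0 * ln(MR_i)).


dV1 = 291 * 9.81 * ln(4.0) = 3957.5 m/s
dV2 = 339 * 9.81 * ln(3.2) = 3868.2 m/s
Total dV = 3957.5 + 3868.2 = 7825.7 m/s ~ 7826 m/s

7826 m/s


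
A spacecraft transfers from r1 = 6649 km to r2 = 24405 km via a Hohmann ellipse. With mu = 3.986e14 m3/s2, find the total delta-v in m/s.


V1 = sqrt(mu/r1) = 7742.67 m/s
dV1 = V1*(sqrt(2*r2/(r1+r2)) - 1) = 1964.36 m/s
V2 = sqrt(mu/r2) = 4041.38 m/s
dV2 = V2*(1 - sqrt(2*r1/(r1+r2))) = 1396.75 m/s
Total dV = 3361 m/s

3361 m/s


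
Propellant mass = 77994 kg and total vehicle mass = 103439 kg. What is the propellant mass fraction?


PMF = 77994 / 103439 = 0.754

0.754


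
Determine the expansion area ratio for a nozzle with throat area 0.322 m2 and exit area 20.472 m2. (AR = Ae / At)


AR = 20.472 / 0.322 = 63.6

63.6


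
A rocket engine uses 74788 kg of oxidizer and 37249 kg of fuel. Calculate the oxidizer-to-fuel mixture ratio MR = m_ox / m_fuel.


MR = 74788 / 37249 = 2.01

2.01


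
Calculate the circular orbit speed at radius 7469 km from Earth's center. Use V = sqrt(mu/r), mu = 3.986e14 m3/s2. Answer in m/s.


V = sqrt(3.986e14 / 7469000) = 7305 m/s

7305 m/s


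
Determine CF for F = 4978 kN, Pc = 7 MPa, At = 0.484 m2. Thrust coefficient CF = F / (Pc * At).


CF = 4978000 / (7e6 * 0.484) = 1.47

1.47


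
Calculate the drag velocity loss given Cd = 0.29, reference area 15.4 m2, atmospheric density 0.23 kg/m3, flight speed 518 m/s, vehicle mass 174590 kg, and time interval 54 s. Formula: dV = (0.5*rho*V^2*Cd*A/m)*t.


D = 0.5 * 0.23 * 518^2 * 0.29 * 15.4 = 137808.52 N
a = 137808.52 / 174590 = 0.7893 m/s2
dV = 0.7893 * 54 = 42.6 m/s

42.6 m/s


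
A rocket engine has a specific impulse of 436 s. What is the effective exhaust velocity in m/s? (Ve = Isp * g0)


Ve = Isp * g0 = 436 * 9.81 = 4277.2 m/s

4277.2 m/s


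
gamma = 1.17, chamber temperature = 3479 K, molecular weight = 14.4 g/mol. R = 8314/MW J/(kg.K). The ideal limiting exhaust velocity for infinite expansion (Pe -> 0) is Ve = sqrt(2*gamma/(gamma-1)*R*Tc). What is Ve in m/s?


R = 8314 / 14.4 = 577.36 J/(kg.K)
Ve = sqrt(2 * 1.17 / (1.17 - 1) * 577.36 * 3479) = 5258 m/s

5258 m/s


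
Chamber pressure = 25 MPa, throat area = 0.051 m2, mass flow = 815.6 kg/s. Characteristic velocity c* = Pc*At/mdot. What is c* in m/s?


c* = 25e6 * 0.051 / 815.6 = 1563 m/s

1563 m/s


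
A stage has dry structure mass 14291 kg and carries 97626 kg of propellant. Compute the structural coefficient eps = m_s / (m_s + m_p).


eps = 14291 / (14291 + 97626) = 0.1277

0.1277


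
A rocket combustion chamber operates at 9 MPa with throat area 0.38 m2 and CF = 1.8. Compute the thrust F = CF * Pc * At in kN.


F = 1.8 * 9e6 * 0.38 = 6.1560e+06 N = 6156.0 kN

6156.0 kN


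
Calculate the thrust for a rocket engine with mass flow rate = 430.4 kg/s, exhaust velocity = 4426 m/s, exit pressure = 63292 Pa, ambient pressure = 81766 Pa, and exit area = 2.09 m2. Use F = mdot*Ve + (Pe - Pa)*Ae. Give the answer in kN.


F = 430.4 * 4426 + (63292 - 81766) * 2.09 = 1.8663e+06 N = 1866.3 kN

1866.3 kN


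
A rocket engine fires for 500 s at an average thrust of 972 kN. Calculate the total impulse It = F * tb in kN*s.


It = 972 * 500 = 486000 kN*s

486000 kN*s


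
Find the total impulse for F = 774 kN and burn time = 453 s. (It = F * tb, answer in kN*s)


It = 774 * 453 = 350622 kN*s

350622 kN*s


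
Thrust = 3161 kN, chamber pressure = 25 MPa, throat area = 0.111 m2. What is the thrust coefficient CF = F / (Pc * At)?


CF = 3161000 / (25e6 * 0.111) = 1.14

1.14


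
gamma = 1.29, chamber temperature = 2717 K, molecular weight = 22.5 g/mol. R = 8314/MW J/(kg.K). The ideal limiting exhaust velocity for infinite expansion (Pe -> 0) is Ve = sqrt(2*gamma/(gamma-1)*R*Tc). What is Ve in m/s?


R = 8314 / 22.5 = 369.51 J/(kg.K)
Ve = sqrt(2 * 1.29 / (1.29 - 1) * 369.51 * 2717) = 2989 m/s

2989 m/s


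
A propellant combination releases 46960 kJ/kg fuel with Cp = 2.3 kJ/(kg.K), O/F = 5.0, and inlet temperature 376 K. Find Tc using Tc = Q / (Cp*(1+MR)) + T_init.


Tc = 46960 / (2.3 * (1 + 5.0)) + 376 = 3779 K

3779 K


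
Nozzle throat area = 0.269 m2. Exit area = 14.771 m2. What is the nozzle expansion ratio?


AR = 14.771 / 0.269 = 54.9

54.9


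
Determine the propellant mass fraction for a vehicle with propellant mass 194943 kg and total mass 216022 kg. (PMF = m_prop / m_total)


PMF = 194943 / 216022 = 0.902

0.902


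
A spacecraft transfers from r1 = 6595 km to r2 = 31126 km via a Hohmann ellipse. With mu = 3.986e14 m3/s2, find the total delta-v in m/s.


V1 = sqrt(mu/r1) = 7774.3 m/s
dV1 = V1*(sqrt(2*r2/(r1+r2)) - 1) = 2212.96 m/s
V2 = sqrt(mu/r2) = 3578.55 m/s
dV2 = V2*(1 - sqrt(2*r1/(r1+r2))) = 1462.44 m/s
Total dV = 3675 m/s

3675 m/s


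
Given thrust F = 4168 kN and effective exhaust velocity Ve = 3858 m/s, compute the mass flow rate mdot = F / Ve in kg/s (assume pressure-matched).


mdot = F / Ve = 4168000 / 3858 = 1080.4 kg/s

1080.4 kg/s


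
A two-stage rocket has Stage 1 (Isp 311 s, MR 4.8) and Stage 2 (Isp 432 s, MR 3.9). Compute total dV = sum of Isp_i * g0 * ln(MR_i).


dV1 = 311 * 9.81 * ln(4.8) = 4785.7 m/s
dV2 = 432 * 9.81 * ln(3.9) = 5767.7 m/s
Total dV = 4785.7 + 5767.7 = 10553.4 m/s ~ 10553 m/s

10553 m/s


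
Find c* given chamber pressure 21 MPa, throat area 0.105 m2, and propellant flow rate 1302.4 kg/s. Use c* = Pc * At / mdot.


c* = 21e6 * 0.105 / 1302.4 = 1693 m/s

1693 m/s


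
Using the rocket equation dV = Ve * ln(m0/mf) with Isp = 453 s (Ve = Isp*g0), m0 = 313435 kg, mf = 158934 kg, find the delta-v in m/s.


Ve = 453 * 9.81 = 4443.93 m/s
dV = 4443.93 * ln(313435/158934) = 3018 m/s

3018 m/s


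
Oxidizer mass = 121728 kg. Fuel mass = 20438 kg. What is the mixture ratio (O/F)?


MR = 121728 / 20438 = 5.96

5.96


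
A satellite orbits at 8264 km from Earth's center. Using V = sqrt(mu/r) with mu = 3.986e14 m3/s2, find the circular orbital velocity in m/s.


V = sqrt(3.986e14 / 8264000) = 6945 m/s

6945 m/s


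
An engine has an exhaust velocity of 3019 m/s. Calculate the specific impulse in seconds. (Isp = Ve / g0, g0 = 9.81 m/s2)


Isp = Ve / g0 = 3019 / 9.81 = 307.7 s

307.7 s


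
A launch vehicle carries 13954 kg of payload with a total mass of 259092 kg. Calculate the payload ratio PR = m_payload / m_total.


PR = 13954 / 259092 = 0.0539

0.0539


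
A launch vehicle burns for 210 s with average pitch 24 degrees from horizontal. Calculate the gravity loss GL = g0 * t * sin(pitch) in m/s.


GL = 9.81 * 210 * sin(24 deg) = 838 m/s

838 m/s


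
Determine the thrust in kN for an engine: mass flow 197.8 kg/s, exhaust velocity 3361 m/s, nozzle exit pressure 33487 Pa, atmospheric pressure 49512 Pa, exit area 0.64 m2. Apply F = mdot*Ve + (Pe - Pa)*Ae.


F = 197.8 * 3361 + (33487 - 49512) * 0.64 = 654550.0 N = 654.5 kN

654.5 kN


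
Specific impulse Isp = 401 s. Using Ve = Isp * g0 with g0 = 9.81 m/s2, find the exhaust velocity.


Ve = Isp * g0 = 401 * 9.81 = 3933.8 m/s

3933.8 m/s


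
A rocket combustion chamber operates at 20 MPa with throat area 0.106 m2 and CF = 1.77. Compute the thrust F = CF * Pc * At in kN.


F = 1.77 * 20e6 * 0.106 = 3.7524e+06 N = 3752.4 kN

3752.4 kN


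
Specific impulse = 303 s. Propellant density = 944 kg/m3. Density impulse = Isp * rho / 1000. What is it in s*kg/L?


rho*Isp = 303 * 944 / 1000 = 286 s*kg/L

286 s*kg/L


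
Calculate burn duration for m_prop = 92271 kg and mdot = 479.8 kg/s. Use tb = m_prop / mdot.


tb = 92271 / 479.8 = 192.3 s

192.3 s


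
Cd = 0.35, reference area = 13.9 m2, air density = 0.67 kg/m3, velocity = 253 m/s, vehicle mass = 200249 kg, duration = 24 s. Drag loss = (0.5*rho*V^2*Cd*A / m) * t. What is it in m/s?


D = 0.5 * 0.67 * 253^2 * 0.35 * 13.9 = 104320.27 N
a = 104320.27 / 200249 = 0.521 m/s2
dV = 0.521 * 24 = 12.5 m/s

12.5 m/s


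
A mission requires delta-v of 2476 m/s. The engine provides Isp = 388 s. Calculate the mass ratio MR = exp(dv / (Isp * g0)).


Ve = 388 * 9.81 = 3806.28 m/s
MR = exp(2476 / 3806.28) = 1.917

1.917


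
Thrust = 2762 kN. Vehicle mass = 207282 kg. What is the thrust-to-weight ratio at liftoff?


TWR = 2762000 / (207282 * 9.81) = 1.36

1.36


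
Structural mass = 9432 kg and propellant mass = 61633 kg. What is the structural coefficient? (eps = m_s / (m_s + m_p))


eps = 9432 / (9432 + 61633) = 0.1327

0.1327


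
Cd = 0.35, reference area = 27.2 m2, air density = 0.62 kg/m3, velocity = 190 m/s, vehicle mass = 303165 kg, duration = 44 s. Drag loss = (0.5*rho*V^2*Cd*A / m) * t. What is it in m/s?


D = 0.5 * 0.62 * 190^2 * 0.35 * 27.2 = 106538.32 N
a = 106538.32 / 303165 = 0.3514 m/s2
dV = 0.3514 * 44 = 15.5 m/s

15.5 m/s


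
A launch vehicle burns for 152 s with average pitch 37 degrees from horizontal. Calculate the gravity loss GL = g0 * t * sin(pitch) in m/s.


GL = 9.81 * 152 * sin(37 deg) = 897 m/s

897 m/s


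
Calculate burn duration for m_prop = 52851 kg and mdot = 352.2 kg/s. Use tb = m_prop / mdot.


tb = 52851 / 352.2 = 150.1 s

150.1 s


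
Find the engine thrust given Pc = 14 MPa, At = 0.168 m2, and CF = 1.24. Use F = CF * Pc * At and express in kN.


F = 1.24 * 14e6 * 0.168 = 2.9165e+06 N = 2916.5 kN

2916.5 kN


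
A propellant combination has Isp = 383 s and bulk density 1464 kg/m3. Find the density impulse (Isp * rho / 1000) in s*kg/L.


rho*Isp = 383 * 1464 / 1000 = 561 s*kg/L

561 s*kg/L


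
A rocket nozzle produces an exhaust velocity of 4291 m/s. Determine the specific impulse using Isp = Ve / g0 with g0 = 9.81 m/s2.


Isp = Ve / g0 = 4291 / 9.81 = 437.4 s

437.4 s


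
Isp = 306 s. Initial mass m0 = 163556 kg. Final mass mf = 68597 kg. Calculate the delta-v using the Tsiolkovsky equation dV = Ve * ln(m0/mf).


Ve = 306 * 9.81 = 3001.86 m/s
dV = 3001.86 * ln(163556/68597) = 2608 m/s

2608 m/s


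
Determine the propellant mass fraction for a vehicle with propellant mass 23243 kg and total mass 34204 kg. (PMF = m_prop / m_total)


PMF = 23243 / 34204 = 0.68

0.68


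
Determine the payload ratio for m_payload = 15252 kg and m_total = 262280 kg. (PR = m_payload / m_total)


PR = 15252 / 262280 = 0.0582

0.0582


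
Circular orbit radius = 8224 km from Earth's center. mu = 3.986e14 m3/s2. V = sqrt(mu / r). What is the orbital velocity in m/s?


V = sqrt(3.986e14 / 8224000) = 6962 m/s

6962 m/s


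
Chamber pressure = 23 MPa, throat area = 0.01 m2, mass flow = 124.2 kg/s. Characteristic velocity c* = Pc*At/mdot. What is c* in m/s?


c* = 23e6 * 0.01 / 124.2 = 1852 m/s

1852 m/s


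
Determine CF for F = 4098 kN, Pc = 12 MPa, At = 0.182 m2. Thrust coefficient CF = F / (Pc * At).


CF = 4098000 / (12e6 * 0.182) = 1.88

1.88


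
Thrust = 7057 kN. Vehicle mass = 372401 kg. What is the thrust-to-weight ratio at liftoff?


TWR = 7057000 / (372401 * 9.81) = 1.93

1.93


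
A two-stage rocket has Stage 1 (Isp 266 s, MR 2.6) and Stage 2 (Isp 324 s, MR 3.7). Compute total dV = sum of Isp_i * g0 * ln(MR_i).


dV1 = 266 * 9.81 * ln(2.6) = 2493.4 m/s
dV2 = 324 * 9.81 * ln(3.7) = 4158.5 m/s
Total dV = 2493.4 + 4158.5 = 6651.9 m/s ~ 6652 m/s

6652 m/s


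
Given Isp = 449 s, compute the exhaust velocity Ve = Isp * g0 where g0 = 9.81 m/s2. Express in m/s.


Ve = Isp * g0 = 449 * 9.81 = 4404.7 m/s

4404.7 m/s


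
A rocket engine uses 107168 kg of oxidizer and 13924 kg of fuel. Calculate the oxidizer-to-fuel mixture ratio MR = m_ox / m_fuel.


MR = 107168 / 13924 = 7.7

7.7


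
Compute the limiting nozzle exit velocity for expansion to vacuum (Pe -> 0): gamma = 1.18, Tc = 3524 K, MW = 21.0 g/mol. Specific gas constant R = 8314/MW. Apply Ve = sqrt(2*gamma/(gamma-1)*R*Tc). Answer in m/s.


R = 8314 / 21.0 = 395.9 J/(kg.K)
Ve = sqrt(2 * 1.18 / (1.18 - 1) * 395.9 * 3524) = 4277 m/s

4277 m/s


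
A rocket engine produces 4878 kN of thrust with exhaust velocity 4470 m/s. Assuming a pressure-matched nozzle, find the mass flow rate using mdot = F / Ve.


mdot = F / Ve = 4878000 / 4470 = 1091.3 kg/s

1091.3 kg/s


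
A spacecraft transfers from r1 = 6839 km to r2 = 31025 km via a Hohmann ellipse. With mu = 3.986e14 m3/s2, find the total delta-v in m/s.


V1 = sqrt(mu/r1) = 7634.35 m/s
dV1 = V1*(sqrt(2*r2/(r1+r2)) - 1) = 2138.69 m/s
V2 = sqrt(mu/r2) = 3584.37 m/s
dV2 = V2*(1 - sqrt(2*r1/(r1+r2))) = 1430.05 m/s
Total dV = 3569 m/s

3569 m/s


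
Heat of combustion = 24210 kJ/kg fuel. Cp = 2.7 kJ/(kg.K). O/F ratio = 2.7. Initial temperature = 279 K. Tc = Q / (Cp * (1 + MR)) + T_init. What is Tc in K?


Tc = 24210 / (2.7 * (1 + 2.7)) + 279 = 2702 K

2702 K


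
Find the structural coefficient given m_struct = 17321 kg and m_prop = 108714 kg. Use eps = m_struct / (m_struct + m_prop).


eps = 17321 / (17321 + 108714) = 0.1374

0.1374


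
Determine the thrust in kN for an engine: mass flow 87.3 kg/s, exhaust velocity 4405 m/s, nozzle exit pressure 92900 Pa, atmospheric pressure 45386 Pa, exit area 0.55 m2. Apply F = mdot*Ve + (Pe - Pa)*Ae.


F = 87.3 * 4405 + (92900 - 45386) * 0.55 = 410689.0 N = 410.7 kN

410.7 kN


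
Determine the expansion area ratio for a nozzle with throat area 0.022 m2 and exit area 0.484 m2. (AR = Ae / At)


AR = 0.484 / 0.022 = 22.0

22.0


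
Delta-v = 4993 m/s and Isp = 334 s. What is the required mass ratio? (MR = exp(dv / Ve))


Ve = 334 * 9.81 = 3276.54 m/s
MR = exp(4993 / 3276.54) = 4.59

4.59
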